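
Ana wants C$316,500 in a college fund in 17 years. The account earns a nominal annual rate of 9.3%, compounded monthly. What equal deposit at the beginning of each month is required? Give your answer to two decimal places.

C$635.47

With 12 periods per year: i = 0.00775, n = 204.
PMT = 316500 / ( [(1+0.00775)^204 − 1] / 0.00775 × (1+i) ) = 316500 / 498.060371 = 635.4651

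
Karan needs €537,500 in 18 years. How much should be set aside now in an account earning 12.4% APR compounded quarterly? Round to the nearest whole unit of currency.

With 4 periods per year: i = 0.031, n = 72.
PV = FV·(1+i)^(−n) = 537,500 × 0.111014 = 59,669.7981

€59,670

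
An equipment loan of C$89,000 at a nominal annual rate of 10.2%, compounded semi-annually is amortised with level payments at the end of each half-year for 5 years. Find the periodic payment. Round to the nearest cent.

i = 0.102/2 = 0.051 per half-year; n = 5·2 = 10.
Annuity-PV factor = 7.684373; PMT = 89000 / 7.684373 = 11,581.9467

C$11,581.95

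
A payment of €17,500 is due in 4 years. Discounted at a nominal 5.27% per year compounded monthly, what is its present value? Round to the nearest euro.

€14,180

i = 0.0527/12 = 0.00439167 per month; n = 4·12 = 48.
Discount factor = (1+0.00439167)^(−48) = 0.810310; PV = 17,500 × 0.810310 = 14,180.4239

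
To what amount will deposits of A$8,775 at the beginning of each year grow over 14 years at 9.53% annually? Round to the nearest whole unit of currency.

A$259,851

FV = 8775 × [(1+0.0953)^14 − 1] / 0.0953 × (1+i) = 8775 × 29.612650 = 259,851.0026
(annuity-due: payments at period start, so ×(1+i).)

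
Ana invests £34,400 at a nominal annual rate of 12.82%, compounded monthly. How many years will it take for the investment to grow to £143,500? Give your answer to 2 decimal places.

Periodic rate i = 0.1282/12 = 0.0106833.
(1+i)^n = 143500/34400 = 4.17151, so n = ln 4.17151 / ln 1.01068 = 134.4051 months
= 134.4051/12 years

11.20 years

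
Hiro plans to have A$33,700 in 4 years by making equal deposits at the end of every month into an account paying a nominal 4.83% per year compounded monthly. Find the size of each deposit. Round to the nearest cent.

Periodic rate i = 0.0483/12 = 0.004025; n = 4 × 12 = 48 periods.
FV-annuity factor = 52.833557; PMT = 33700 / 52.833557 = 637.8522

A$637.85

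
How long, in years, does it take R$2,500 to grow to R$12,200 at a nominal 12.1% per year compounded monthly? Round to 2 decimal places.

13.17 years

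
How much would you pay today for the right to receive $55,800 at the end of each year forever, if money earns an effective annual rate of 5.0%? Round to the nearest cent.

$1,116,000.00

PV = C/r = 55800/0.05 = 1,116,000.0000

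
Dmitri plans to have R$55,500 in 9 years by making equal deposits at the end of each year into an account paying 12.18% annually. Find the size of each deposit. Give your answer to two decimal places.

PMT = 55500 / ( [(1+0.1218)^9 − 1] / 0.1218 ) = 55500 / 14.888737 = 3,727.6499

R$3,727.65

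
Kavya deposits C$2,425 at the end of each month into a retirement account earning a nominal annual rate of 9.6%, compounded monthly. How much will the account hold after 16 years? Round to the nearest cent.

C$1,096,603.87

i = 0.096/12 = 0.008 per month; n = 16·12 = 192.
FV = 2425 × [(1+0.008)^192 − 1] / 0.008 = 2425 × 452.207782 = 1,096,603.8725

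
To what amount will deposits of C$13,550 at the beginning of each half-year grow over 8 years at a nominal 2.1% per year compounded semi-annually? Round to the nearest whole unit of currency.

C$237,204

i = 0.021/2 = 0.0105 per half-year; n = 8·2 = 16.
FV = PMT · [(1+i)^n − 1] / i × (1+i) = 13550 · 17.505802 = 237,203.6167
(annuity-due: payments at period start, so ×(1+i).)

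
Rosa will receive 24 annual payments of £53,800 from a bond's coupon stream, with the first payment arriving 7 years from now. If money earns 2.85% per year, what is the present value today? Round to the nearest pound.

Value one period before first payment (t=6): 53800 × [1 − (1+0.0285)^(−24)] / 0.0285 = 53800 × 17.212473 = 926,031.0458
PV₀ = 926,031.0458 / (1+0.0285)^6 = 926,031.0458 / 1.183657 = 782,347.6291

£782,348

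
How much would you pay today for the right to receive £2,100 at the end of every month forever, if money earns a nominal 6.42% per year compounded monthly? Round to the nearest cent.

Periodic rate i = 0.0642/12 = 0.00535.
PV = PMT / i = 2100 / 0.00535 = 392,523.3645

£392,523.36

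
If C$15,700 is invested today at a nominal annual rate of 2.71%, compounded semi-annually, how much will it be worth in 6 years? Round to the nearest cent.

With 2 periods per year: i = 0.01355, n = 12.
FV = 15,700 × (1 + 0.01355)^12 = 18,451.9296

C$18,451.93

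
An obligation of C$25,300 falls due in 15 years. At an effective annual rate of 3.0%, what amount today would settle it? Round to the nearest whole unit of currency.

C$16,239

PV = FV·(1+i)^(−n) = 25,300 × 0.641862 = 16,239.1073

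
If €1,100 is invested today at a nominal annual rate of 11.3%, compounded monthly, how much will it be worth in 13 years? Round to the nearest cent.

€4,746.64

i = 0.113/12 = 0.00941667 per month; n = 13·12 = 156.
FV = PV·(1+i)^n = 1,100 × 4.315126 = 4,746.6388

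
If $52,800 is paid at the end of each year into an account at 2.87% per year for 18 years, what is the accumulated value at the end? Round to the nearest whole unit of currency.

$1,221,885

Accumulation factor s(18|0.0287) = 23.141762; FV = 52800 × 23.141762 = 1,221,885.0452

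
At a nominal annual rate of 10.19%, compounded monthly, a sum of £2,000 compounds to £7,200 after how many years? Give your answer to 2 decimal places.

12.62 years

Periodic rate i = 0.1019/12 = 0.00849167.
n = ln(7200/2000) / ln(1+0.00849167) = ln(3.60000) / 0.008456 = 151.4856 months
= 151.4856/12 years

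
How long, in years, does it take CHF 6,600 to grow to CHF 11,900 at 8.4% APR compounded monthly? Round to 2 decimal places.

Periodic rate i = 0.084/12 = 0.007.
(1+i)^n = 11900/6600 = 1.80303, so n = ln 1.80303 / ln 1.007 = 84.5042 months
= 84.5042/12 years

7.04 years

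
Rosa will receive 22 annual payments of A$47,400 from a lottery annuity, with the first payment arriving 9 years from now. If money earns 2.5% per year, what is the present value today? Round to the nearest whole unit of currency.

A$652,231

Value one period before first payment (t=8): 47400 × [1 − (1+0.025)^(−22)] / 0.025 = 47400 × 16.765413 = 794,680.5876
Discount back 8 years: 794,680.5876 × (1+0.025)^(−8) = 794,680.5876 × 0.820747 = 652,231.3672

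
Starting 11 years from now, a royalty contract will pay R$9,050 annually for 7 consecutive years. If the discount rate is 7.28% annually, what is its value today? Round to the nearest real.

R$23,920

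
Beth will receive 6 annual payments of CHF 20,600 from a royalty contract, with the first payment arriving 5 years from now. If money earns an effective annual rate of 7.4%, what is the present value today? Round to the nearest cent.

CHF 72,896.92

Value one period before first payment (t=4): 20600 × [1 − (1+0.074)^(−6)] / 0.074 = 20600 × 4.708245 = 96,989.8520
PV₀ = 96,989.8520 / (1+0.074)^4 = 96,989.8520 / 1.330507 = 72,896.9187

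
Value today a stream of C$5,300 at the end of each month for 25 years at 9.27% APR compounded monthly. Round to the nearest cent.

Periodic rate i = 0.0927/12 = 0.007725; n = 25 × 12 = 300 periods.
PV = 5300 × [1 − (1+0.007725)^(−300)] / 0.007725 = 5300 × 116.582413 = 617,886.7870

C$617,886.79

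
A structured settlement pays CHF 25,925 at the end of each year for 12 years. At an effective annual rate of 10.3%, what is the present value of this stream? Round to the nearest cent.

PV = 25925 × [1 − (1+0.103)^(−12)] / 0.103 = 25925 × 6.714705 = 174,078.7159

CHF 174,078.72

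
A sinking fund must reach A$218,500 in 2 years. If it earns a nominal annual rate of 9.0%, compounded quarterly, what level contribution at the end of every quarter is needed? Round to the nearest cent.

A$25,233.39

i = 0.09/4 = 0.0225 per quarter; n = 2·4 = 8.
PMT = 218500 / ( [(1+0.0225)^8 − 1] / 0.0225 ) = 218500 / 8.659162 = 25,233.3890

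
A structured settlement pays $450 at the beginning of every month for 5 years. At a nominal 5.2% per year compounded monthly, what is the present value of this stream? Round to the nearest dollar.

Periodic rate i = 0.052/12 = 0.00433333; n = 5 × 12 = 60 periods.
PV = 450 × [1 − (1+0.00433333)^(−60)] / 0.00433333 × (1+i) = 450 × 52.962788 = 23,833.2548
(Beginning-of-period payments → annuity-due factor ×(1+i).)

$23,833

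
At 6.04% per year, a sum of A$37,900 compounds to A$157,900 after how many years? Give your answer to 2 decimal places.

n = ln(157900/37900) / ln(1+0.0604) = ln(4.16623) / 0.058646 = 24.3325 years

24.33 years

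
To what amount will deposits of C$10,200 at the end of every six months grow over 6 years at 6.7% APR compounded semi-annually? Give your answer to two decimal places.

C$147,670.93

i = 0.067/2 = 0.0335 per half-year; n = 6·2 = 12.
FV = 10200 × [(1+0.0335)^12 − 1] / 0.0335 = 10200 × 14.477542 = 147,670.9317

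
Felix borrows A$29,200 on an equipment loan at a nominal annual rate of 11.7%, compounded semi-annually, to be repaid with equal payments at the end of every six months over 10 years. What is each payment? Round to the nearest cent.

i = 0.117/2 = 0.0585 per half-year; n = 10·2 = 20.
Annuity-PV factor = 11.610908; PMT = 29200 / 11.610908 = 2,514.8765

A$2,514.88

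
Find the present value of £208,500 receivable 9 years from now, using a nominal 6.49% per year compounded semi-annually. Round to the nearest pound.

i = 0.0649/2 = 0.03245 per half-year; n = 9·2 = 18.
PV = FV·(1+i)^(−n) = 208,500 × 0.562804 = 117,344.7177

£117,345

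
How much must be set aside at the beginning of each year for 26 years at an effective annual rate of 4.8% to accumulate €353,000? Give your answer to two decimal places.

PMT = 353000 / ( [(1+0.048)^26 − 1] / 0.048 × (1+i) ) = 353000 / 52.044371 = 6,782.6739

€6,782.67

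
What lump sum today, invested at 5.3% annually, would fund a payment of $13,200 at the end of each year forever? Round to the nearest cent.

PV = C/r = 13200/0.053 = 249,056.6038

$249,056.60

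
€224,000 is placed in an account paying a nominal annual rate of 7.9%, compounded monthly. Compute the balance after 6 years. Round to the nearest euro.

Periodic rate i = 0.079/12 = 0.00658333; n = 6 × 12 = 72 periods.
FV = 224,000 × (1 + 0.00658333)^72 = 359,276.6182

€359,277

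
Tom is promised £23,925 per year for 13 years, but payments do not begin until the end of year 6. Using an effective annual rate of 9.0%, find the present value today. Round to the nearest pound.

£116,418

PV at t=5 (ordinary 13-year annuity): 23925 × a(13|0.09) = 23925 × 7.486904 = 179,124.1764
Discount back 5 years: 179,124.1764 × (1+0.09)^(−5) = 179,124.1764 × 0.649931 = 116,418.4243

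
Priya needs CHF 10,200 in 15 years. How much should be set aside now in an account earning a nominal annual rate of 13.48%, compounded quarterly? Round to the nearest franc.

CHF 1,396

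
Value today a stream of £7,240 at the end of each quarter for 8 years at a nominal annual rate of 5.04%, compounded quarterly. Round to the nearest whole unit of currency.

With 4 periods per year: i = 0.0126, n = 32.
Annuity factor a(32|0.0126) = 26.201291; PV = 7240 × 26.201291 = 189,697.3497

£189,697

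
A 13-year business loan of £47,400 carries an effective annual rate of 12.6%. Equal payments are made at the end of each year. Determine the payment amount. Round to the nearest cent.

£7,596.51

PMT = 47400 / ( [1 − (1+0.126)^(−13)] / 0.126 ) = 47400 / 6.239709 = 7,596.5081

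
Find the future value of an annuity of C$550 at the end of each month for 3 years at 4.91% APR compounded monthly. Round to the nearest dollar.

C$21,286

Periodic rate i = 0.0491/12 = 0.00409167; n = 3 × 12 = 36 periods.
FV = 550 × [(1+0.00409167)^36 − 1] / 0.00409167 = 550 × 38.701429 = 21,285.7860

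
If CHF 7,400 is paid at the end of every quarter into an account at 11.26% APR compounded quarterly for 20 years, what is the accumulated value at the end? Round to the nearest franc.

CHF 2,159,667

Periodic rate i = 0.1126/4 = 0.02815; n = 20 × 4 = 80 periods.
Accumulation factor s(80|0.02815) = 291.846859; FV = 7400 × 291.846859 = 2,159,666.7534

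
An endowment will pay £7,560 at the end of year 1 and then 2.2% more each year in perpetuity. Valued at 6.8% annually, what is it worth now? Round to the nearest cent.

PV = D₁/(r − g) = 7560/(0.068 − 0.022) = 164,347.8261

£164,347.83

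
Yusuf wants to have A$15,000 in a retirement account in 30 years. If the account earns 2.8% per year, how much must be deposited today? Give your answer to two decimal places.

PV = 15,000 / (1 + 0.028)^30 = 15,000 / 2.289778 = 6,550.8525

A$6,550.85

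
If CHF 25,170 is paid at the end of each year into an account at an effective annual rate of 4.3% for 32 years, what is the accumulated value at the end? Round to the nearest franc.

FV = PMT · [(1+i)^n − 1] / i = 25170 · 66.204293 = 1,666,362.0601

CHF 1,666,362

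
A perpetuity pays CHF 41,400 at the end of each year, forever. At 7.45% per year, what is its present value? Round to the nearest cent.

CHF 555,704.70

PV = PMT / i = 41400 / 0.0745 = 555,704.6980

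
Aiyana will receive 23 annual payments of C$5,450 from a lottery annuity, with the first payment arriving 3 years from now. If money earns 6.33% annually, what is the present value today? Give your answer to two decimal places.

PV at t=2 (ordinary 23-year annuity): 5450 × a(23|0.0633) = 5450 × 11.947329 = 65,112.9415
PV₀ = 65,112.9415 / (1+0.0633)^2 = 65,112.9415 / 1.130607 = 57,591.1416

C$57,591.14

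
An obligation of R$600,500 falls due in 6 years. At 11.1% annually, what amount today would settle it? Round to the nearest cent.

R$319,321.87

PV = FV·(1+i)^(−n) = 600,500 × 0.531760 = 319,321.8657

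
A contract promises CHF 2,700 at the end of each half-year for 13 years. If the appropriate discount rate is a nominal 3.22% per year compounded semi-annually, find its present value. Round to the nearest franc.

Periodic rate i = 0.0322/2 = 0.0161; n = 13 × 2 = 26 periods.
Annuity factor a(26|0.0161) = 21.107786; PV = 2700 × 21.107786 = 56,991.0216

CHF 56,991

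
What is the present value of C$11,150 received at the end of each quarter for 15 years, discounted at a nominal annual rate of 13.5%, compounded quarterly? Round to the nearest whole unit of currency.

C$285,281

i = 0.135/4 = 0.03375 per quarter; n = 15·4 = 60.
PV = PMT · [1 − (1+i)^(−n)] / i = 11150 · 25.585781 = 285,281.4604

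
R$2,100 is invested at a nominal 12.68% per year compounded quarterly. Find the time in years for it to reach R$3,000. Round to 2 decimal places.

Periodic rate i = 0.1268/4 = 0.0317.
n = ln(3000/2100) / ln(1+0.0317) = ln(1.42857) / 0.031208 = 11.4290 quarters
= 11.4290/4 years

2.86 years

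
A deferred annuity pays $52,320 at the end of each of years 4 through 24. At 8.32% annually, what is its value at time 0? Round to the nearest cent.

Value one period before first payment (t=3): 52320 × [1 − (1+0.0832)^(−21)] / 0.0832 = 52320 × 9.775375 = 511,447.6044
PV₀ = 511,447.6044 / (1+0.0832)^3 = 511,447.6044 / 1.270943 = 402,415.9582

$402,415.96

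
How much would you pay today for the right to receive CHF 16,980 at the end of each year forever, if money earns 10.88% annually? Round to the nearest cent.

PV = C/r = 16980/0.1088 = 156,066.1765

CHF 156,066.18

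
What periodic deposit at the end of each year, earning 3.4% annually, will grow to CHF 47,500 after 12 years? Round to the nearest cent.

PMT = 47500 / ( [(1+0.034)^12 − 1] / 0.034 ) = 47500 / 14.518877 = 3,271.6029

CHF 3,271.60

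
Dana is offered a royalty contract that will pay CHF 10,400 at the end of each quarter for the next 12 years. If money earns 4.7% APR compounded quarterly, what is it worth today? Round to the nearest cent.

With 4 periods per year: i = 0.01175, n = 48.
Annuity factor a(48|0.01175) = 36.527457; PV = 10400 × 36.527457 = 379,885.5557

CHF 379,885.56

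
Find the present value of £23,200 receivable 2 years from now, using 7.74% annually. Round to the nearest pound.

PV = FV·(1+i)^(−n) = 23,200 × 0.861482 = 19,986.3755

£19,986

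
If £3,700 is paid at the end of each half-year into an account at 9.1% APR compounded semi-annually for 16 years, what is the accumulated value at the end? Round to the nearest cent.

£256,403.45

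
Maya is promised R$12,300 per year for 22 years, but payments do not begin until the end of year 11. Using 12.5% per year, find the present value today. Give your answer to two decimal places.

R$28,031.44

Value one period before first payment (t=10): 12300 × [1 − (1+0.125)^(−22)] / 0.125 = 12300 × 7.400575 = 91,027.0786
Discount back 10 years: 91,027.0786 × (1+0.125)^(−10) = 91,027.0786 × 0.307946 = 28,031.4382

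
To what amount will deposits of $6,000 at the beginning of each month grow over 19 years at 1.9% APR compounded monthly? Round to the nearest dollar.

$1,648,579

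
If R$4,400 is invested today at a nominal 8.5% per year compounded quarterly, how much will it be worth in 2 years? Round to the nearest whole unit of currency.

R$5,206

i = 0.085/4 = 0.02125 per quarter; n = 2·4 = 8.
4,400 × (1+0.02125)^8 = 4,400 × 1.183196 = 5,206.0608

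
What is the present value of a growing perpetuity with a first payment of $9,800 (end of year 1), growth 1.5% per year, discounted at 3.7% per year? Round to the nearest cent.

PV = PMT / (i − g) = 9800 / (0.037 − 0.015) = 9800 / 0.022000 = 445,454.5455

$445,454.55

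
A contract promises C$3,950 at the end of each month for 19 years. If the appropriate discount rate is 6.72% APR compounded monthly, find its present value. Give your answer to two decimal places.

Periodic rate i = 0.0672/12 = 0.0056; n = 19 × 12 = 228 periods.
PV = PMT · [1 − (1+i)^(−n)] / i = 3950 · 128.585055 = 507,910.9691

C$507,910.97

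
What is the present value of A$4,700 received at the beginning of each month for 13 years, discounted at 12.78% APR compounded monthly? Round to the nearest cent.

With 12 periods per year: i = 0.01065, n = 156.
PV = PMT · [1 − (1+i)^(−n)] / i × (1+i) = 4700 · 76.719411 = 360,581.2311
(annuity-due: payments at period start, so ×(1+i).)

A$360,581.23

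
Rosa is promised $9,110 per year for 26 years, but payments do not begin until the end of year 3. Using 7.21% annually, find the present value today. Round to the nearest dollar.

$91,941

PV at t=2 (ordinary 26-year annuity): 9110 × a(26|0.0721) = 9110 × 11.600037 = 105,676.3412
Discount back 2 years: 105,676.3412 × (1+0.0721)^(−2) = 105,676.3412 × 0.870020 = 91,940.5667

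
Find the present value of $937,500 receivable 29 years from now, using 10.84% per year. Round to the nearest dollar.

$47,399

PV = FV·(1+i)^(−n) = 937,500 × 0.050559 = 47,399.3384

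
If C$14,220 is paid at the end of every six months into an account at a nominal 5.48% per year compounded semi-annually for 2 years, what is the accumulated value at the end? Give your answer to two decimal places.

i = 0.0548/2 = 0.0274 per half-year; n = 2·2 = 4.
FV = 14220 × [(1+0.0274)^4 − 1] / 0.0274 = 14220 × 4.167424 = 59,260.7637

C$59,260.76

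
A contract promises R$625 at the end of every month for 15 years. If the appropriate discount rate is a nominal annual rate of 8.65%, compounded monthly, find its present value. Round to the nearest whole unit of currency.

Periodic rate i = 0.0865/12 = 0.00720833; n = 15 × 12 = 180 periods.
PV = 625 × [1 − (1+0.00720833)^(−180)] / 0.00720833 = 625 × 100.648995 = 62,905.6222

R$62,906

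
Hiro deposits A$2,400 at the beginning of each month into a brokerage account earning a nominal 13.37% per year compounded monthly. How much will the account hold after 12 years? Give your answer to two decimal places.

A$856,186.95

Periodic rate i = 0.1337/12 = 0.0111417; n = 12 × 12 = 144 periods.
FV = PMT · [(1+i)^n − 1] / i × (1+i) = 2400 · 356.744564 = 856,186.9537
(Beginning-of-period payments → annuity-due factor ×(1+i).)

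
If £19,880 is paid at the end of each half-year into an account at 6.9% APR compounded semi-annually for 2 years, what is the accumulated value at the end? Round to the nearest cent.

With 2 periods per year: i = 0.0345, n = 4.
FV = PMT · [(1+i)^n − 1] / i = 19880 · 4.211802 = 83,730.6250

£83,730.63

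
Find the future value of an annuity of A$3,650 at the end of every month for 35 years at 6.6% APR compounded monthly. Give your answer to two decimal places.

Periodic rate i = 0.066/12 = 0.0055; n = 35 × 12 = 420 periods.
Accumulation factor s(420|0.0055) = 1638.338533; FV = 3650 × 1638.338533 = 5,979,935.6466

A$5,979,935.65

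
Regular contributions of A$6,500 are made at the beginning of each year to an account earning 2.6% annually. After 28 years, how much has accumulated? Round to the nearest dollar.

A$269,776

FV = PMT · [(1+i)^n − 1] / i × (1+i) = 6500 · 41.503982 = 269,775.8861
Payments are at the start of each period, so multiply by (1+i).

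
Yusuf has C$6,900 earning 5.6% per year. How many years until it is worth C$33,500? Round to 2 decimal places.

29.00 years

n = ln(33500/6900) / ln(1+0.056) = ln(4.85507) / 0.054488 = 28.9976 years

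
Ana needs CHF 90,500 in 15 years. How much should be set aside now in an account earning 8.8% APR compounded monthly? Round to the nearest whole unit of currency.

CHF 24,292

Periodic rate i = 0.088/12 = 0.00733333; n = 15 × 12 = 180 periods.
PV = FV·(1+i)^(−n) = 90,500 × 0.268425 = 24,292.4674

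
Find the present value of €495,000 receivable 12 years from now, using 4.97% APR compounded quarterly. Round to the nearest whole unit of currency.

Periodic rate i = 0.0497/4 = 0.012425; n = 12 × 4 = 48 periods.
Discount factor = (1+0.012425)^(−48) = 0.552819; PV = 495,000 × 0.552819 = 273,645.2310

€273,645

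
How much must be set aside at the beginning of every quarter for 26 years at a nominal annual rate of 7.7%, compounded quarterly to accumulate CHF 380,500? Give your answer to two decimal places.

CHF 1,147.18

i = 0.077/4 = 0.01925 per quarter; n = 26·4 = 104.
FV-annuity factor × (1+i) = 331.683475; PMT = 380500 / 331.683475 = 1,147.1780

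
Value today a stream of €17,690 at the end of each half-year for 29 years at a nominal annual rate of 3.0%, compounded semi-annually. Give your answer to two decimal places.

€682,047.46

i = 0.03/2 = 0.015 per half-year; n = 29·2 = 58.
PV = PMT · [1 − (1+i)^(−n)] / i = 17690 · 38.555538 = 682,047.4586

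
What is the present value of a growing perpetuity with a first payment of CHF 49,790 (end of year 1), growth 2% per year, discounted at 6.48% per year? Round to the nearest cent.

PV = PMT / (i − g) = 49790 / (0.0648 − 0.02) = 49790 / 0.044800 = 1,111,383.9286

CHF 1,111,383.93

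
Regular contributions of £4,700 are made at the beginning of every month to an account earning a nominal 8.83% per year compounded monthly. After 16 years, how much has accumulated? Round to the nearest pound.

i = 0.0883/12 = 0.00735833 per month; n = 16·12 = 192.
FV = 4700 × [(1+0.00735833)^192 − 1] / 0.00735833 × (1+i) = 4700 × 422.508535 = 1,985,790.1166
(annuity-due: payments at period start, so ×(1+i).)

£1,985,790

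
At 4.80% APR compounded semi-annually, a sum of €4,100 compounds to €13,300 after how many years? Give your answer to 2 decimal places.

Periodic rate i = 0.048/2 = 0.024.
(1+i)^n = 13300/4100 = 3.24390, so n = ln 3.24390 / ln 1.024 = 49.6184 half-years
= 49.6184/2 years

24.81 years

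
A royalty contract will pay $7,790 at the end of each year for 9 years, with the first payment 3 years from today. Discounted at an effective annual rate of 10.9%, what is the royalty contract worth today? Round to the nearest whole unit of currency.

$35,208

PV at t=2 (ordinary 9-year annuity): 7790 × a(9|0.109) = 7790 × 5.558635 = 43,301.7687
Discount back 2 years: 43,301.7687 × (1+0.109)^(−2) = 43,301.7687 × 0.813087 = 35,208.0963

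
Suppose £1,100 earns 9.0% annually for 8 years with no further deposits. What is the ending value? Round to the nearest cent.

FV = PV·(1+i)^n = 1,100 × 1.992563 = 2,191.8189

£2,191.82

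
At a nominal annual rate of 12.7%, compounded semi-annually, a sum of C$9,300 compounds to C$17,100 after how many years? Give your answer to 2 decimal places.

Periodic rate i = 0.127/2 = 0.0635.
n = ln(17100/9300) / ln(1+0.0635) = ln(1.83871) / 0.061565 = 9.8930 half-years
= 9.8930/2 years

4.95 years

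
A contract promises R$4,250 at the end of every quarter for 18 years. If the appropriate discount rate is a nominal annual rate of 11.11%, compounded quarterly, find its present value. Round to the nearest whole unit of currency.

i = 0.1111/4 = 0.027775 per quarter; n = 18·4 = 72.
PV = 4250 × [1 − (1+0.027775)^(−72)] / 0.027775 = 4250 × 30.995346 = 131,730.2211

R$131,730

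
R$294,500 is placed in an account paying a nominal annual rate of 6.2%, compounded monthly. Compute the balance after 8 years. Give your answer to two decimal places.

R$482,992.95

i = 0.062/12 = 0.00516667 per month; n = 8·12 = 96.
FV = 294,500 × (1 + 0.00516667)^96 = 482,992.9543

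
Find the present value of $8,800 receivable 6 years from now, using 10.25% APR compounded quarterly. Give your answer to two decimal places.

$4,794.64

i = 0.1025/4 = 0.025625 per quarter; n = 6·4 = 24.
Discount factor = (1+0.025625)^(−24) = 0.544846; PV = 8,800 × 0.544846 = 4,794.6434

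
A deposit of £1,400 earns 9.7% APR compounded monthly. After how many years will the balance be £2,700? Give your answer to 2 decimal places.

6.80 years

Periodic rate i = 0.097/12 = 0.00808333.
n = ln(2700/1400) / ln(1+0.00808333) = ln(1.92857) / 0.008051 = 81.5790 months
= 81.5790/12 years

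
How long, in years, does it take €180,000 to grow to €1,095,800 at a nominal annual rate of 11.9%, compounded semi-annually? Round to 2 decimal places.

15.63 years

Periodic rate i = 0.119/2 = 0.0595.
(1+i)^n = 1.0958e+06/180000 = 6.08778, so n = ln 6.08778 / ln 1.0595 = 31.2521 half-years
= 31.2521/2 years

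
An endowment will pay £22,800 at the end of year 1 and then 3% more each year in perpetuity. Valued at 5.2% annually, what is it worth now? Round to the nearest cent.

PV = D₁/(r − g) = 22800/(0.052 − 0.03) = 1,036,363.6364

£1,036,363.64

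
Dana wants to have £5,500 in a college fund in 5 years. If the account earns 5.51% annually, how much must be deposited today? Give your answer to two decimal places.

PV = 5,500 / (1 + 0.0551)^5 = 5,500 / 1.307580 = 4,206.2451

£4,206.25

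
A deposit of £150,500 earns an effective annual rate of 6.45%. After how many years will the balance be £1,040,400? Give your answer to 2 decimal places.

(1+i)^n = 1.0404e+06/150500 = 6.91296, so n = ln 6.91296 / ln 1.0645 = 30.9318 years

30.93 years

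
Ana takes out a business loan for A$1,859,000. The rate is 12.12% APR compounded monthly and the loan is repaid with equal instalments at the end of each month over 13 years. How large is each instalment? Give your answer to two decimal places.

With 12 periods per year: i = 0.0101, n = 156.
PMT = 1.859e+06 / ( [1 − (1+0.0101)^(−156)] / 0.0101 ) = 1.859e+06 / 78.363862 = 23,722.6694

A$23,722.67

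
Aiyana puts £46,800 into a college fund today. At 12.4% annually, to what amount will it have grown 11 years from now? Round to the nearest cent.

£169,307.14

FV = PV·(1+i)^n = 46,800 × 3.617674 = 169,307.1412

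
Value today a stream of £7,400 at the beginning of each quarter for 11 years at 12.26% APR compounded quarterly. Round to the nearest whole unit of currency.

£182,915

With 4 periods per year: i = 0.03065, n = 44.
PV = PMT · [1 − (1+i)^(−n)] / i × (1+i) = 7400 · 24.718276 = 182,915.2417
(Beginning-of-period payments → annuity-due factor ×(1+i).)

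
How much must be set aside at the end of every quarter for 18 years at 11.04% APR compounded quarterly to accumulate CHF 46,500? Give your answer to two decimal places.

With 4 periods per year: i = 0.0276, n = 72.
PMT = 46500 / ( [(1+0.0276)^72 − 1] / 0.0276 ) = 46500 / 221.059830 = 210.3503

CHF 210.35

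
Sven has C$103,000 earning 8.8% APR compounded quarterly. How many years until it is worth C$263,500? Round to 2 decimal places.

Periodic rate i = 0.088/4 = 0.022.
n = ln(263500/103000) / ln(1+0.022) = ln(2.55825) / 0.021761 = 43.1645 quarters
= 43.1645/4 years

10.79 years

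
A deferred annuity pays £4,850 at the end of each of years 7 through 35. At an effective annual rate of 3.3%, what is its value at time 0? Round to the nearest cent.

Value one period before first payment (t=6): 4850 × [1 − (1+0.033)^(−29)] / 0.033 = 4850 × 18.484139 = 89,648.0745
PV₀ = 89,648.0745 / (1+0.033)^6 = 89,648.0745 / 1.215072 = 73,780.0656

£73,780.07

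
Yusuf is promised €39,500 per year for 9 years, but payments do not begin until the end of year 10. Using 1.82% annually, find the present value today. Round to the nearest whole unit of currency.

PV at t=9 (ordinary 9-year annuity): 39500 × a(9|0.0182) = 39500 × 8.232806 = 325,195.8329
Discount back 9 years: 325,195.8329 × (1+0.0182)^(−9) = 325,195.8329 × 0.850163 = 276,469.4430

€276,469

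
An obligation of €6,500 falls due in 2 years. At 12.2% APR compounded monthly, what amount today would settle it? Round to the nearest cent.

Periodic rate i = 0.122/12 = 0.0101667; n = 2 × 12 = 24 periods.
Discount factor = (1+0.0101667)^(−24) = 0.784453; PV = 6,500 × 0.784453 = 5,098.9476

€5,098.95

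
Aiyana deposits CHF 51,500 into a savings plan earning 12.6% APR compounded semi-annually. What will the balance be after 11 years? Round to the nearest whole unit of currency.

CHF 197,487

Periodic rate i = 0.126/2 = 0.063; n = 11 × 2 = 22 periods.
51,500 × (1+0.063)^22 = 51,500 × 3.834704 = 197,487.2437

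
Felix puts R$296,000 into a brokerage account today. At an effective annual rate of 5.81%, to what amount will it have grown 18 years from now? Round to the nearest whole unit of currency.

R$818,036

296,000 × (1+0.0581)^18 = 296,000 × 2.763636 = 818,036.2893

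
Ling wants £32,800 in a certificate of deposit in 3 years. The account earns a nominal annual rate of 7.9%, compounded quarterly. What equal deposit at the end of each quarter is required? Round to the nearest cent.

i = 0.079/4 = 0.01975 per quarter; n = 3·4 = 12.
PMT = 32800 / ( [(1+0.01975)^12 − 1] / 0.01975 ) = 32800 / 13.393250 = 2,448.9948

£2,448.99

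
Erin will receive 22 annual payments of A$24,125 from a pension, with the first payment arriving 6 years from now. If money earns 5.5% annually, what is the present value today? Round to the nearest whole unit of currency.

PV at t=5 (ordinary 22-year annuity): 24125 × a(22|0.055) = 24125 × 12.583170 = 303,568.9697
Discount back 5 years: 303,568.9697 × (1+0.055)^(−5) = 303,568.9697 × 0.765134 = 232,271.0474

A$232,271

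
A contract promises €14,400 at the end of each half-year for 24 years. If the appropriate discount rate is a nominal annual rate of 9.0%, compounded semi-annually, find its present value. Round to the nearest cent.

€281,312.73

With 2 periods per year: i = 0.045, n = 48.
Annuity factor a(48|0.045) = 19.535607; PV = 14400 × 19.535607 = 281,312.7342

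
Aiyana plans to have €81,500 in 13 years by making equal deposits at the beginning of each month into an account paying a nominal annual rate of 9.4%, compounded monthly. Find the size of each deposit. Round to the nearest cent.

€266.40

Periodic rate i = 0.094/12 = 0.00783333; n = 13 × 12 = 156 periods.
PMT = 81500 / ( [(1+0.00783333)^156 − 1] / 0.00783333 × (1+i) ) = 81500 / 305.932852 = 266.3983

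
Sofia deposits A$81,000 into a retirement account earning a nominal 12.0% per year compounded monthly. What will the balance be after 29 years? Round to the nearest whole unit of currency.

A$2,584,182

With 12 periods per year: i = 0.01, n = 348.
FV = 81,000 × (1 + 0.01)^348 = 2,584,181.9889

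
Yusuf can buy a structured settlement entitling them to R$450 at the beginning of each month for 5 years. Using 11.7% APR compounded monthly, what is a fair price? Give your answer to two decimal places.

R$20,566.90

i = 0.117/12 = 0.00975 per month; n = 5·12 = 60.
PV = 450 × [1 − (1+0.00975)^(−60)] / 0.00975 × (1+i) = 450 × 45.704222 = 20,566.8997
(annuity-due: payments at period start, so ×(1+i).)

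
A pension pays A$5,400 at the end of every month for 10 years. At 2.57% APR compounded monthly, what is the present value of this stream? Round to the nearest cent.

A$570,893.61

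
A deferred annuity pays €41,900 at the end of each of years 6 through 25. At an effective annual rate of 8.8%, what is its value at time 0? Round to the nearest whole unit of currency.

€254,500

Value one period before first payment (t=5): 41900 × [1 − (1+0.088)^(−20)] / 0.088 = 41900 × 9.260151 = 388,000.3419
Discount back 5 years: 388,000.3419 × (1+0.088)^(−5) = 388,000.3419 × 0.655927 = 254,499.9090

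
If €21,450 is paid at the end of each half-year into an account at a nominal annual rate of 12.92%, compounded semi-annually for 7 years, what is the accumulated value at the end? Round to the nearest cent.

€465,593.57

i = 0.1292/2 = 0.0646 per half-year; n = 7·2 = 14.
FV = PMT · [(1+i)^n − 1] / i = 21450 · 21.705994 = 465,593.5697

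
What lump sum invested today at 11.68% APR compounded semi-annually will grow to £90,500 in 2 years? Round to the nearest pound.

Periodic rate i = 0.1168/2 = 0.0584; n = 2 × 2 = 4 periods.
PV = FV·(1+i)^(−n) = 90,500 × 0.796894 = 72,118.9267

£72,119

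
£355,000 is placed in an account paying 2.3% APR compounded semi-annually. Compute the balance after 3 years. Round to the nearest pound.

i = 0.023/2 = 0.0115 per half-year; n = 3·2 = 6.
355,000 × (1+0.0115)^6 = 355,000 × 1.071014 = 380,210.1230

£380,210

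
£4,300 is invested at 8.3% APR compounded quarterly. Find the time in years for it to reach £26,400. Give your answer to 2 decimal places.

Periodic rate i = 0.083/4 = 0.02075.
(1+i)^n = 26400/4300 = 6.13953, so n = ln 6.13953 / ln 1.02075 = 88.3621 quarters
= 88.3621/4 years

22.09 years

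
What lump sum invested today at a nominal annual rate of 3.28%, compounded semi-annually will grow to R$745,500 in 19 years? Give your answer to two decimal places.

i = 0.0328/2 = 0.0164 per half-year; n = 19·2 = 38.
PV = 745,500 / (1 + 0.0164)^38 = 745,500 / 1.855483 = 401,782.2120

R$401,782.21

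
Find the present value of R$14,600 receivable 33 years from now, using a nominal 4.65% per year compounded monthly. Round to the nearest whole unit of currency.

Periodic rate i = 0.0465/12 = 0.003875; n = 33 × 12 = 396 periods.
PV = FV·(1+i)^(−n) = 14,600 × 0.216204 = 3,156.5731

R$3,157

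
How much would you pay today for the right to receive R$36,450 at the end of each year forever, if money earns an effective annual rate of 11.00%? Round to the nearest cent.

R$331,363.64

PV = C/r = 36450/0.11 = 331,363.6364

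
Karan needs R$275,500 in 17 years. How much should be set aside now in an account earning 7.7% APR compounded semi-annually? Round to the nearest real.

R$76,261

i = 0.077/2 = 0.0385 per half-year; n = 17·2 = 34.
Discount factor = (1+0.0385)^(−34) = 0.276808; PV = 275,500 × 0.276808 = 76,260.6625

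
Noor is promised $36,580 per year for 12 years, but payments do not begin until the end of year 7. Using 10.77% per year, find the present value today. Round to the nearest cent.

Value one period before first payment (t=6): 36580 × [1 − (1+0.1077)^(−12)] / 0.1077 = 36580 × 6.564114 = 240,115.3059
Discount back 6 years: 240,115.3059 × (1+0.1077)^(−6) = 240,115.3059 × 0.541336 = 129,983.1060

$129,983.11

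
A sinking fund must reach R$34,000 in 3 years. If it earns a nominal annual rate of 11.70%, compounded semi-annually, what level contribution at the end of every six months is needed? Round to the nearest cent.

R$4,892.78

i = 0.117/2 = 0.0585 per half-year; n = 3·2 = 6.
PMT = 34000 / ( [(1+0.0585)^6 − 1] / 0.0585 ) = 34000 / 6.949019 = 4,892.7770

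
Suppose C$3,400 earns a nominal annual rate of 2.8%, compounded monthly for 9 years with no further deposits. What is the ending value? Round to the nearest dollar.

C$4,373

i = 0.028/12 = 0.00233333 per month; n = 9·12 = 108.
FV = PV·(1+i)^n = 3,400 × 1.286218 = 4,373.1426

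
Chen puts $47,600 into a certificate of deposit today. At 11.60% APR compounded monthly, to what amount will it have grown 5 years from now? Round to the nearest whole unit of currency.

$84,779

With 12 periods per year: i = 0.00966667, n = 60.
47,600 × (1+0.00966667)^60 = 47,600 × 1.781071 = 84,778.9570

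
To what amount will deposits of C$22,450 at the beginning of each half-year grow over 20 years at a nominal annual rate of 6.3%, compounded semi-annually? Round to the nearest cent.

C$1,806,668.80

With 2 periods per year: i = 0.0315, n = 40.
FV = PMT · [(1+i)^n − 1] / i × (1+i) = 22450 · 80.475225 = 1,806,668.7994
Payments are at the start of each period, so multiply by (1+i).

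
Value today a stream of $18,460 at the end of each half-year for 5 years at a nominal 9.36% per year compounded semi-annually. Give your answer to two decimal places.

With 2 periods per year: i = 0.0468, n = 10.
PV = PMT · [1 − (1+i)^(−n)] / i = 18460 · 7.843153 = 144,784.5952

$144,784.60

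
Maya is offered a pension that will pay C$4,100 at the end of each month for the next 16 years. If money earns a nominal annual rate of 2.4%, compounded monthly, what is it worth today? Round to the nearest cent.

C$653,145.00

With 12 periods per year: i = 0.002, n = 192.
PV = 4100 × [1 − (1+0.002)^(−192)] / 0.002 = 4100 × 159.303658 = 653,144.9988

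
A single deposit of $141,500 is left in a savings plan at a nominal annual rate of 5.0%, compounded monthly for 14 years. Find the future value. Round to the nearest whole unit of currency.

With 12 periods per year: i = 0.00416667, n = 168.
FV = 141,500 × (1 + 0.00416667)^168 = 284,531.9137

$284,532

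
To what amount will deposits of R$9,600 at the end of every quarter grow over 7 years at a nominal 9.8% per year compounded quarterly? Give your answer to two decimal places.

Periodic rate i = 0.098/4 = 0.0245; n = 7 × 4 = 28 periods.
FV = PMT · [(1+i)^n − 1] / i = 9600 · 39.567536 = 379,848.3485

R$379,848.35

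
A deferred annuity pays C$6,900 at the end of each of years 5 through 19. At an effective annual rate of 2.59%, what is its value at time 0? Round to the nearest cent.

Value one period before first payment (t=4): 6900 × [1 − (1+0.0259)^(−15)] / 0.0259 = 6900 × 12.299800 = 84,868.6192
Discount back 4 years: 84,868.6192 × (1+0.0259)^(−4) = 84,868.6192 × 0.902776 = 76,617.3306

C$76,617.33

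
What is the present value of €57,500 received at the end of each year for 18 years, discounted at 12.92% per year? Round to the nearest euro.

€395,097

Annuity factor a(18|0.1292) = 6.871254; PV = 57500 × 6.871254 = 395,097.1081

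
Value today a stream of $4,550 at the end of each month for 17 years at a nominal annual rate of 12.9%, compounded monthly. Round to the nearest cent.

$375,472.32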